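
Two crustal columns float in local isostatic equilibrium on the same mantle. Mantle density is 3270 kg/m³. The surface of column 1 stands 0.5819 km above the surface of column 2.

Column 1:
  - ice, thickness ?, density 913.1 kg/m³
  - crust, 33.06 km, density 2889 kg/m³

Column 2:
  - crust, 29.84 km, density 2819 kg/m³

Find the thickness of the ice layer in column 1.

Take the compensation level at the base of the deeper column (depth z_c below the surface of column 1) and equate Σ ρ_i t_i down to z_c; mantle fills any gap and the z_c terms cancel.
Column 1: x×913.1 + 33.06×2889 + (z_c − 33.06 − x)×3270
Column 2: 0.5819×0 + 29.84×2819 + (z_c − 0.5819 − 29.84)×3270
The z_c×3270 term appears on both sides and cancels. Collect the known terms of each column as K = Σ(ρt)_known − 3270 × (depth of known layers): K_1 = 95510.34 − 3270×33.06 = −12595.86; K_2 = 84118.96 − 3270×(0.5819 + 29.84) = −15360.653.
Balance: K_1 − x×(3270 − 913.1) = K_2, so x = (K_1 − K_2)/(3270 − 913.1) = 2764.79/2356.9 = 1.17 km.

1.17 km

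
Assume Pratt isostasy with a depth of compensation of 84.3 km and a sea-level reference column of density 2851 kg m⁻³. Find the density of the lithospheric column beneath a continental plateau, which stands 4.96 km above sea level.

Pratt balance: ρ_ref D = ρ (D + h).
ρ = ρ_ref D/(D + h) = 2851 × 84.3 km/(84.3 km + 4.96 km) = 2690 kg m⁻³.

2690 kg m⁻³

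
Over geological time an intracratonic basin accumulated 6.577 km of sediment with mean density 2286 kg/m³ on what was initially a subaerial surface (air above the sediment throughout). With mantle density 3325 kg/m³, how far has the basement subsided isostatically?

Subaerial load: s = t ρ_sed / ρ_m = 6.577 km × 2286/3325 = 4.52 km.

4.52 km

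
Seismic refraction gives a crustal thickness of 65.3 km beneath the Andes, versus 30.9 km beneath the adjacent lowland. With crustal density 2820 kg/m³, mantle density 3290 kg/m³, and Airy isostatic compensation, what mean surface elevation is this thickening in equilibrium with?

Excess crust Δ = 65.3 km − 30.9 km = 34.4 km, split between elevation h and root r with h + r = Δ.
Airy balance ρ_c h = (ρ_m − ρ_c) r gives r = h ρ_c/(ρ_m − ρ_c), so h (1 + ρ_c/(ρ_m − ρ_c)) = Δ, i.e. h = Δ (ρ_m − ρ_c)/ρ_m.
h = 34.4 km × 470/3290 = 4.91 km.

4.91 km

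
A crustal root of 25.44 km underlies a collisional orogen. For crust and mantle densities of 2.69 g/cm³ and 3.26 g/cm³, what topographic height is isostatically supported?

5.39 km

Isostatic balance requires: ρ_c h = (ρ_m − ρ_c) r.
h = r (ρ_m − ρ_c) / ρ_c = 25.44 km × (3.26 − 2.69) / 2.69 = 5.39 km.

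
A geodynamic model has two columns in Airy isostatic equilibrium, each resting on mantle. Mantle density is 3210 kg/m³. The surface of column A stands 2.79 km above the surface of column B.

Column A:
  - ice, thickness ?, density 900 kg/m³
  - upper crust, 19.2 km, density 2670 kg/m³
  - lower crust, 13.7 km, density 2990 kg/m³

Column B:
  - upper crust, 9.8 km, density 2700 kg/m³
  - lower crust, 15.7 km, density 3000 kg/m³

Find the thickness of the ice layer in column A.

Take the compensation level at the base of the deeper column (depth z_c below the surface of column A) and equate Σ ρ_i t_i down to z_c; mantle fills any gap and the z_c terms cancel.
Column A: x×900 + 19.2×2670 + 13.7×2990 + (z_c − 32.9 − x)×3210
Column B: 2.79×0 + 9.8×2700 + 15.7×3000 + (z_c − 2.79 − 25.5)×3210
The z_c×3210 term appears on both sides and cancels. Collect the known terms of each column as K = Σ(ρt)_known − 3210 × (depth of known layers): K_A = 92227 − 3210×32.9 = −13382; K_B = 73560 − 3210×(2.79 + 25.5) = −17250.9.
Balance: K_A − x×(3210 − 900) = K_B, so x = (K_A − K_B)/(3210 − 900) = 3868.9/2310 = 1.67 km.

1.67 km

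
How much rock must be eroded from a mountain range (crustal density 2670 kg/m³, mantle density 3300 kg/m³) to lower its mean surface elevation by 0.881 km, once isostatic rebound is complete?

4.61 km

Net drop Δ = e − u = e − e ρ_c/ρ_m = e (ρ_m − ρ_c)/ρ_m.
e = Δ ρ_m/(ρ_m − ρ_c) = 0.881 km × 3300/630 = 4.61 km.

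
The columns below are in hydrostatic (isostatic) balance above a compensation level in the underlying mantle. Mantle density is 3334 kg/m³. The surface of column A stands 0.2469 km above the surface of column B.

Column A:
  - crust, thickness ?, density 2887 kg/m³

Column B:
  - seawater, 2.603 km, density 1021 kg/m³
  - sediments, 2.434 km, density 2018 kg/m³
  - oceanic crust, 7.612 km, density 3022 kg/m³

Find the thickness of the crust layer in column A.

Take the compensation level at the base of the deeper column (depth z_c below the surface of column A) and equate Σ ρ_i t_i down to z_c; mantle fills any gap and the z_c terms cancel.
Column A: x×2887 + (z_c − 0 − x)×3334
Column B: 0.2469×0 + 2.603×1021 + 2.434×2018 + 7.612×3022 + (z_c − 0.2469 − 12.649)×3334
The z_c×3334 term appears on both sides and cancels. Collect the known terms of each column as K = Σ(ρt)_known − 3334 × (depth of known layers): K_A = 0 − 3334×0 = 0; K_B = 30572.939 − 3334×(0.2469 + 12.649) = −12421.9916.
Balance: K_A − x×(3334 − 2887) = K_B, so x = (K_A − K_B)/(3334 − 2887) = 12422/447 = 27.8 km.

27.8 km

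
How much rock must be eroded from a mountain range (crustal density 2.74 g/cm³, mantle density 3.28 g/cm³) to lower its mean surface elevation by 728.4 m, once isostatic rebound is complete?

Net drop Δ = e − u = e − e ρ_c/ρ_m = e (ρ_m − ρ_c)/ρ_m.
e = Δ ρ_m/(ρ_m − ρ_c) = 728.4 m × 3.28/0.54 = 4420 m.

4420 m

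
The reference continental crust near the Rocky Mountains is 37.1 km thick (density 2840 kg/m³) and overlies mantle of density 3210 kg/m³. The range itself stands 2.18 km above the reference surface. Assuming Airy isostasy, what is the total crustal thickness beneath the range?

56 km

Root depth r = h ρ_c / (ρ_m − ρ_c) = 2.18 km × 2840 / 370 = 16.73 km.
Total thickness = T + h + r = 37.1 km + 2.18 km + 16.73 km = 56 km.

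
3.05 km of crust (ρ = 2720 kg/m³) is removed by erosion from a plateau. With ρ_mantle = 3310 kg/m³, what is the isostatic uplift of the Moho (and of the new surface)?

Unloading: uplift u = e ρ_c/ρ_m = 3.05 km × 2720/3310 = 2.51 km.

2.51 km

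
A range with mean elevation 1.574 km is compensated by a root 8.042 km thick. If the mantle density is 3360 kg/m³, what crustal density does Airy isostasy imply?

ρ_c h = (ρ_m − ρ_c) r → ρ_c (h + r) = ρ_m r → ρ_c = ρ_m r / (h + r).
ρ_c = 3360 × 8.042 km / (1.574 km + 8.042 km) = 2810 kg/m³.

2810 kg/m³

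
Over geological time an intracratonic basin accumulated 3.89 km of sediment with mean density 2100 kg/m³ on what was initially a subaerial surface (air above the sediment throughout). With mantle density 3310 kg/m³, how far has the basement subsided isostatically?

2.47 km

Subaerial load: s = t ρ_sed / ρ_m = 3.89 km × 2100/3310 = 2.47 km.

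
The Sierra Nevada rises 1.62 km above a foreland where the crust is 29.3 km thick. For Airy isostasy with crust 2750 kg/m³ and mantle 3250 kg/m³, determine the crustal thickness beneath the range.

39.8 km

Root depth r = h ρ_c / (ρ_m − ρ_c) = 1.62 km × 2750 / 500 = 8.91 km.
Total thickness = T + h + r = 29.3 km + 1.62 km + 8.91 km = 39.8 km.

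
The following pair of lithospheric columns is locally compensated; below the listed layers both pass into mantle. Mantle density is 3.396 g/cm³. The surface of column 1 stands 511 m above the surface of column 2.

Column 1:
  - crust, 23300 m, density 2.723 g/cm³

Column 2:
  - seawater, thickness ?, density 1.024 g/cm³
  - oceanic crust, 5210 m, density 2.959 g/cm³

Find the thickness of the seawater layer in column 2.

Take the compensation level at the base of the deeper column (depth z_c below the surface of column 1) and equate Σ ρ_i t_i down to z_c; mantle fills any gap and the z_c terms cancel.
Column 1: 23300×2.723 + (z_c − 23300)×3.396
Column 2: 511×0 + x×1.024 + 5210×2.959 + (z_c − 511 − 5210 − x)×3.396
The z_c×3.396 term appears on both sides and cancels. Collect the known terms of each column as K = Σ(ρt)_known − 3.396 × (depth of known layers): K_1 = 63445.9 − 3.396×23300 = −15680.9; K_2 = 15416.39 − 3.396×(511 + 5210) = −4012.126.
Balance: K_1 = K_2 − x×(3.396 − 1.024), so x = (K_2 − K_1)/(3.396 − 1.024) = 11668.8/2.372 = 4920 m.

4920 m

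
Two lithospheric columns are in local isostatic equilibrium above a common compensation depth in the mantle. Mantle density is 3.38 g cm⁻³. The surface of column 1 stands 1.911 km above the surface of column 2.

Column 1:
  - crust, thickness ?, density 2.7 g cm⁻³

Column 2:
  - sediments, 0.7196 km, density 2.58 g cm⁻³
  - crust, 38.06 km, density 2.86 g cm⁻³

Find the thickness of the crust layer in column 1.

Take the compensation level at the base of the deeper column (depth z_c below the surface of column 1) and equate Σ ρ_i t_i down to z_c; mantle fills any gap and the z_c terms cancel.
Column 1: x×2.7 + (z_c − 0 − x)×3.38
Column 2: 1.911×0 + 0.7196×2.58 + 38.06×2.86 + (z_c − 1.911 − 38.7796)×3.38
The z_c×3.38 term appears on both sides and cancels. Collect the known terms of each column as K = Σ(ρt)_known − 3.38 × (depth of known layers): K_1 = 0 − 3.38×0 = 0; K_2 = 110.708168 − 3.38×(1.911 + 38.7796) = −26.82606.
Balance: K_1 − x×(3.38 − 2.7) = K_2, so x = (K_1 − K_2)/(3.38 − 2.7) = 26.8261/0.68 = 39.5 km.

39.5 km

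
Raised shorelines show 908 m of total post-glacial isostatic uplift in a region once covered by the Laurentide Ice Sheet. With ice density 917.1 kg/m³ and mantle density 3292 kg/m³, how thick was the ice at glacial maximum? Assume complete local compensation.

u = t ρ_ice/ρ_m → t = u ρ_m/ρ_ice = 908 m × 3292/917.1 = 3260 m.

3260 m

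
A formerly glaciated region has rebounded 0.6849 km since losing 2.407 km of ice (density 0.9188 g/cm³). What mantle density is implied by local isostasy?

ρ_m = ρ_ice t / u = 0.9188 × 2.407 km/0.6849 km = 3.23 g/cm³.

3.23 g/cm³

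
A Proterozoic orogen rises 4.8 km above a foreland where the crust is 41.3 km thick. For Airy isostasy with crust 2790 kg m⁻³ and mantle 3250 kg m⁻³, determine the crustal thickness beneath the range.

75.2 km

Root depth r = h ρ_c / (ρ_m − ρ_c) = 4.8 km × 2790 / 460 = 29.11 km.
Total thickness = T + h + r = 41.3 km + 4.8 km + 29.11 km = 75.2 km.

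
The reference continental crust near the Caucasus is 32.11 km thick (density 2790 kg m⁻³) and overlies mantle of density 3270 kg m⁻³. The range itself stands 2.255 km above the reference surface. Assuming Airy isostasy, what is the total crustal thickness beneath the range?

Root depth r = h ρ_c / (ρ_m − ρ_c) = 2.255 km × 2790 / 480 = 13.11 km.
Total thickness = T + h + r = 32.11 km + 2.255 km + 13.11 km = 47.5 km.

47.5 km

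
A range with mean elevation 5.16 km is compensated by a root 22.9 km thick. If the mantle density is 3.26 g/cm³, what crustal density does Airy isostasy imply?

2.66 g/cm³

ρ_c h = (ρ_m − ρ_c) r → ρ_c (h + r) = ρ_m r → ρ_c = ρ_m r / (h + r).
ρ_c = 3.26 × 22.9 km / (5.16 km + 22.9 km) = 2.66 g/cm³.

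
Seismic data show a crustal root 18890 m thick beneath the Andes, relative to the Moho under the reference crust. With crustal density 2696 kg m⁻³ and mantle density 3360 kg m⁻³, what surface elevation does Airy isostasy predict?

4650 m

For local isostatic compensation: ρ_c h = (ρ_m − ρ_c) r.
h = r (ρ_m − ρ_c) / ρ_c = 18890 m × (3360 − 2696) / 2696 = 4650 m.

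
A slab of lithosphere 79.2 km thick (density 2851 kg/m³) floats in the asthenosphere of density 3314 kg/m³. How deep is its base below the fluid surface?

Draft d = t ρ_obj/ρ_fluid = 79.2 km × 2851/3314 = 68.1 km.

68.1 km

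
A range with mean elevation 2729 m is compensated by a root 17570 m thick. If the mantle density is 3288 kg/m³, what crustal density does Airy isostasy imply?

ρ_c h = (ρ_m − ρ_c) r → ρ_c (h + r) = ρ_m r → ρ_c = ρ_m r / (h + r).
ρ_c = 3288 × 17570 m / (2729 m + 17570 m) = 2850 kg/m³.

2850 kg/m³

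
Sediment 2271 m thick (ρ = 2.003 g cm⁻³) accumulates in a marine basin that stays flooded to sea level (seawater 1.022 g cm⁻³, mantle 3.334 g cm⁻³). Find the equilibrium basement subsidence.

964 m

Submarine loading: the sediment displaces seawater, and the subsidence is in turn flooded, so s (ρ_m − ρ_w) = t (ρ_sed − ρ_w).
s = 2271 m × (2.003 − 1.022) / (3.334 − 1.022) = 964 m.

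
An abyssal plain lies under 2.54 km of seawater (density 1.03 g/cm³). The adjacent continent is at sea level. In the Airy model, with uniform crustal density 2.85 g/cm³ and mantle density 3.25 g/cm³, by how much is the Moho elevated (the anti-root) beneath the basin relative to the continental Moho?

Balancing pressure at the compensation depth: replacing crust with seawater at the top is compensated by replacing crust with mantle at the base: d (ρ_c − ρ_w) = a (ρ_m − ρ_c).
a = d (ρ_c − ρ_w)/(ρ_m − ρ_c) = 2.54 km × 1.82/0.4 = 11.6 km.

11.6 km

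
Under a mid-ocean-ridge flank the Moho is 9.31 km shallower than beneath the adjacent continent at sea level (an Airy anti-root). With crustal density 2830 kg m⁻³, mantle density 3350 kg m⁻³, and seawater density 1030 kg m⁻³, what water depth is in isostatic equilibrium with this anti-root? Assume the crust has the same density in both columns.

2.69 km

Replacing a thickness d of crust by seawater at the top must be balanced by replacing crust with mantle at the base: d (ρ_c − ρ_w) = a (ρ_m − ρ_c).
d = a (ρ_m − ρ_c)/(ρ_c − ρ_w) = 9.31 km × 520/1800 = 2.69 km.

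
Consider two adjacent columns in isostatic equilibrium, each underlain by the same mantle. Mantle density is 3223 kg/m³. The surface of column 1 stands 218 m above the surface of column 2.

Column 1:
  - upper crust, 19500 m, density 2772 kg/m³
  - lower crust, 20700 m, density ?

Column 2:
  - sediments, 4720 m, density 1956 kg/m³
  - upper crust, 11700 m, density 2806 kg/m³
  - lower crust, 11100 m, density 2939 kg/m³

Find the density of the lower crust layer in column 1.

Take the compensation level at the base of the deeper column (depth z_c below the surface of column 1) and equate Σ ρ_i t_i down to z_c; mantle fills any gap and the z_c terms cancel.
Column 1: 19500×2772 + 20700×ρ + (z_c − 40200)×3223
Column 2: 218×0 + 4720×1956 + 11700×2806 + 11100×2939 + (z_c − 218 − 27520)×3223
The z_c×3223 term appears on both sides and cancels. Collect the known terms of each column as K = Σ(ρt)_known − 3223 × (depth of known layers): K_1 = 54054000 − 3223×40200 = −75510600; K_2 = 74685420 − 3223×(218 + 27520) = −14714154.
Balance: K_1 + 20700×ρ = K_2, so ρ = (K_2 − K_1)/20700 = 60796400/20700 = 2940 kg/m³.

2940 kg/m³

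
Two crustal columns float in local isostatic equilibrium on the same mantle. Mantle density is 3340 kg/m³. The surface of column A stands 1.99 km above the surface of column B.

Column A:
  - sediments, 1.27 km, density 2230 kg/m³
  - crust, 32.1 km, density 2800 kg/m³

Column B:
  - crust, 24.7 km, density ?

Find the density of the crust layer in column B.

2850 kg/m³

Take the compensation level at the base of the deeper column (depth z_c below the surface of column A) and equate Σ ρ_i t_i down to z_c; mantle fills any gap and the z_c terms cancel.
Column A: 1.27×2230 + 32.1×2800 + (z_c − 33.37)×3340
Column B: 1.99×0 + 24.7×ρ + (z_c − 1.99 − 24.7)×3340
The z_c×3340 term appears on both sides and cancels. Collect the known terms of each column as K = Σ(ρt)_known − 3340 × (depth of known layers): K_A = 92712.1 − 3340×33.37 = −18743.7; K_B = 0 − 3340×(1.99 + 24.7) = −89144.6.
Balance: K_A = K_B + 24.7×ρ, so ρ = (K_A − K_B)/24.7 = 70400.9/24.7 = 2850 kg/m³.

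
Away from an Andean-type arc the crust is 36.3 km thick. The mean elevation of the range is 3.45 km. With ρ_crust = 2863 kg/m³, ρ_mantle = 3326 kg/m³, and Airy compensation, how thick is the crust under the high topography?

Root depth r = h ρ_c / (ρ_m − ρ_c) = 3.45 km × 2863 / 463 = 21.33 km.
Total thickness = T + h + r = 36.3 km + 3.45 km + 21.33 km = 61.1 km.

61.1 km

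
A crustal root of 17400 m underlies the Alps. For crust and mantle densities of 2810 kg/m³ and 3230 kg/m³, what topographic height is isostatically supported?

2600 m

Balancing pressure at the compensation depth: ρ_c h = (ρ_m − ρ_c) r.
h = r (ρ_m − ρ_c) / ρ_c = 17400 m × (3230 − 2810) / 2810 = 2600 m.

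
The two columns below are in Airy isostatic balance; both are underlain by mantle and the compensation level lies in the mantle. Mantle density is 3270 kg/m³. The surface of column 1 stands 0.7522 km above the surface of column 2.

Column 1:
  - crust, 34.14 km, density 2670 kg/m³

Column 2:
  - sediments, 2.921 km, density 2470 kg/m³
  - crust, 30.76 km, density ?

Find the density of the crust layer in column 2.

2760 kg/m³

Take the compensation level at the base of the deeper column (depth z_c below the surface of column 1) and equate Σ ρ_i t_i down to z_c; mantle fills any gap and the z_c terms cancel.
Column 1: 34.14×2670 + (z_c − 34.14)×3270
Column 2: 0.7522×0 + 2.921×2470 + 30.76×ρ + (z_c − 0.7522 − 33.681)×3270
The z_c×3270 term appears on both sides and cancels. Collect the known terms of each column as K = Σ(ρt)_known − 3270 × (depth of known layers): K_1 = 91153.8 − 3270×34.14 = −20484; K_2 = 7214.87 − 3270×(0.7522 + 33.681) = −105381.694.
Balance: K_1 = K_2 + 30.76×ρ, so ρ = (K_1 − K_2)/30.76 = 84897.7/30.76 = 2760 kg/m³.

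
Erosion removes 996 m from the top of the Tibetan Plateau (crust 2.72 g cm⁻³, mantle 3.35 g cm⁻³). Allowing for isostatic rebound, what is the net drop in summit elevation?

187 m

Rebound u = e ρ_c/ρ_m = 996 m × 2.72/3.35 = 808.7 m.
Net surface drop = e − u = 996 m − 808.7 m = e (ρ_m − ρ_c)/ρ_m = 187 m.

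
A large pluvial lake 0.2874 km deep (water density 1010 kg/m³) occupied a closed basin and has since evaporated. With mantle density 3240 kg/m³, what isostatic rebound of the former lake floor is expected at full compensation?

u = d ρ_w/ρ_m = 0.2874 km × 1010/3240 = 0.0896 km.

0.0896 km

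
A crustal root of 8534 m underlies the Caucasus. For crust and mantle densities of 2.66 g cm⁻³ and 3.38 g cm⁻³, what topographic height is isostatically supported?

2310 m

Isostatic balance requires: ρ_c h = (ρ_m − ρ_c) r.
h = r (ρ_m − ρ_c) / ρ_c = 8534 m × (3.38 − 2.66) / 2.66 = 2310 m.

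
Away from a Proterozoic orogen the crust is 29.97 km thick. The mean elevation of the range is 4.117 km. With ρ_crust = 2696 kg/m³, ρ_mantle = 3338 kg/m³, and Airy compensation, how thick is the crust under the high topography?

Root depth r = h ρ_c / (ρ_m − ρ_c) = 4.117 km × 2696 / 642 = 17.29 km.
Total thickness = T + h + r = 29.97 km + 4.117 km + 17.29 km = 51.4 km.

51.4 km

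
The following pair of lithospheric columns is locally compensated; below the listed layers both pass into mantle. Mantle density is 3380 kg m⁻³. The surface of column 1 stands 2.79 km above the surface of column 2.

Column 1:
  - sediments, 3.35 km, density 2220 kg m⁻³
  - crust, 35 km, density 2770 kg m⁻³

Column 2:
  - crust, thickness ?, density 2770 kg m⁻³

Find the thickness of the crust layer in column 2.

Take the compensation level at the base of the deeper column (depth z_c below the surface of column 1) and equate Σ ρ_i t_i down to z_c; mantle fills any gap and the z_c terms cancel.
Column 1: 3.35×2220 + 35×2770 + (z_c − 38.35)×3380
Column 2: 2.79×0 + x×2770 + (z_c − 2.79 − 0 − x)×3380
The z_c×3380 term appears on both sides and cancels. Collect the known terms of each column as K = Σ(ρt)_known − 3380 × (depth of known layers): K_1 = 104387 − 3380×38.35 = −25236; K_2 = 0 − 3380×(2.79 + 0) = −9430.2.
Balance: K_1 = K_2 − x×(3380 − 2770), so x = (K_2 − K_1)/(3380 − 2770) = 15805.8/610 = 25.9 km.

25.9 km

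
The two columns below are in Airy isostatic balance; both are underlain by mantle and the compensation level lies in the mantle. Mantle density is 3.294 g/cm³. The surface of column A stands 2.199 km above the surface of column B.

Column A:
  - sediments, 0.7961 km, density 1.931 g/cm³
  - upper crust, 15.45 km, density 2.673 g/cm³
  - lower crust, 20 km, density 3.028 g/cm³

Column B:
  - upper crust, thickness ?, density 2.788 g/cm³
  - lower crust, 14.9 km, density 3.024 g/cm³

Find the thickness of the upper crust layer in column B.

Take the compensation level at the base of the deeper column (depth z_c below the surface of column A) and equate Σ ρ_i t_i down to z_c; mantle fills any gap and the z_c terms cancel.
Column A: 0.7961×1.931 + 15.45×2.673 + 20×3.028 + (z_c − 36.2461)×3.294
Column B: 2.199×0 + x×2.788 + 14.9×3.024 + (z_c − 2.199 − 14.9 − x)×3.294
The z_c×3.294 term appears on both sides and cancels. Collect the known terms of each column as K = Σ(ρt)_known − 3.294 × (depth of known layers): K_A = 103.395119 − 3.294×36.2461 = −15.9995343; K_B = 45.0576 − 3.294×(2.199 + 14.9) = −11.266506.
Balance: K_A = K_B − x×(3.294 − 2.788), so x = (K_B − K_A)/(3.294 − 2.788) = 4.73303/0.506 = 9.35 km.

9.35 km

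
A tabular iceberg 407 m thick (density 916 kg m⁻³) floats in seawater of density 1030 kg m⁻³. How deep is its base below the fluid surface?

Draft d = t ρ_obj/ρ_fluid = 407 m × 916/1030 = 362 m.

362 m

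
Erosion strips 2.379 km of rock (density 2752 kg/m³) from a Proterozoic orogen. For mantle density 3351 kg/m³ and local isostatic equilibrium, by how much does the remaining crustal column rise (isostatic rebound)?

Unloading: uplift u = e ρ_c/ρ_m = 2.379 km × 2752/3351 = 1.95 km.

1.95 km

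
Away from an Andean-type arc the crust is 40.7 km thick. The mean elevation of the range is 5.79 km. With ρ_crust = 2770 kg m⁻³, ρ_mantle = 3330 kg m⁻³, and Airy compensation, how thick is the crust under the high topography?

Root depth r = h ρ_c / (ρ_m − ρ_c) = 5.79 km × 2770 / 560 = 28.64 km.
Total thickness = T + h + r = 40.7 km + 5.79 km + 28.64 km = 75.1 km.

75.1 km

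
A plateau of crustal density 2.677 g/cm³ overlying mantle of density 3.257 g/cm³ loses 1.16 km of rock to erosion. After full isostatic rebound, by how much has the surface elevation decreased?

Rebound u = e ρ_c/ρ_m = 1.16 km × 2.677/3.257 = 0.9534 km.
Net surface drop = e − u = 1.16 km − 0.9534 km = e (ρ_m − ρ_c)/ρ_m = 0.207 km.

0.207 km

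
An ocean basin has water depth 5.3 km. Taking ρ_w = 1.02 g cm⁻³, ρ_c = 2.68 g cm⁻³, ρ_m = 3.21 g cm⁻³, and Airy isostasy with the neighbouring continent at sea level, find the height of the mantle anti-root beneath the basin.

16.6 km

Equating mass per unit area of the two columns: replacing crust with seawater at the top is compensated by replacing crust with mantle at the base: d (ρ_c − ρ_w) = a (ρ_m − ρ_c).
a = d (ρ_c − ρ_w)/(ρ_m − ρ_c) = 5.3 km × 1.66/0.53 = 16.6 km.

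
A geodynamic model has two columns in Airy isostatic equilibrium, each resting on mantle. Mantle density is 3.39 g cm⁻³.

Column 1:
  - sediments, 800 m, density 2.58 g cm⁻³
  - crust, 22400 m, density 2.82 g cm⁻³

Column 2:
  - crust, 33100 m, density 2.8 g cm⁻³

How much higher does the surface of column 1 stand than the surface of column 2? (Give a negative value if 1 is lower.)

−1800 m

For any compensation level in the mantle, the mantle terms cancel and isostasy reduces to e = (Σt_1 − Σt_2) − (Σ(ρt)_1 − Σ(ρt)_2) / ρ_m.
Σt_1 = 23200 m; Σt_2 = 33100 m; Σ(ρt)_1 = 65232; Σ(ρt)_2 = 92680 (in m·g cm⁻³).
e = (23200 − 33100) − (65232 − 92680) / 3.39 = −1800 m.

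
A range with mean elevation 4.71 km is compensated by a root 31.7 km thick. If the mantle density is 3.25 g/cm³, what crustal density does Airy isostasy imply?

2.83 g/cm³

ρ_c h = (ρ_m − ρ_c) r → ρ_c (h + r) = ρ_m r → ρ_c = ρ_m r / (h + r).
ρ_c = 3.25 × 31.7 km / (4.71 km + 31.7 km) = 2.83 g/cm³.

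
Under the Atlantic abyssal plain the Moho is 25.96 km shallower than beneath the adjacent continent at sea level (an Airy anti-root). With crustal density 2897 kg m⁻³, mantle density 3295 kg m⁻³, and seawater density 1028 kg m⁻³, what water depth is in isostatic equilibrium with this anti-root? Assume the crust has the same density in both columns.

Replacing a thickness d of crust by seawater at the top must be balanced by replacing crust with mantle at the base: d (ρ_c − ρ_w) = a (ρ_m − ρ_c).
d = a (ρ_m − ρ_c)/(ρ_c − ρ_w) = 25.96 km × 398/1869 = 5.53 km.

5.53 km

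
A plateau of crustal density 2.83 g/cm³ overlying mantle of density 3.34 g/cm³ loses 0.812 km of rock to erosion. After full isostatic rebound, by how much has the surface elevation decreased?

Rebound u = e ρ_c/ρ_m = 0.812 km × 2.83/3.34 = 0.688 km.
Net surface drop = e − u = 0.812 km − 0.688 km = e (ρ_m − ρ_c)/ρ_m = 0.124 km.

0.124 km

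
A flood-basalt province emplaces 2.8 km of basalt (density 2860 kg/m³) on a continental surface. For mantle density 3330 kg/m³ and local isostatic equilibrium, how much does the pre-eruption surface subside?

2.4 km

Subaerial loading: s = t ρ_load / ρ_m.
s = 2.8 km × 2860/3330 = 2.4 km.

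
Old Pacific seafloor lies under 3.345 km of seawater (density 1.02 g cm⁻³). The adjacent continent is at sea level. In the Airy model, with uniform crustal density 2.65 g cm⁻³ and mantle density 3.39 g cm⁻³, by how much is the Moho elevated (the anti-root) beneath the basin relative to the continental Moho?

7.37 km

By Archimedes' principle applied to the lithosphere: replacing crust with seawater at the top is compensated by replacing crust with mantle at the base: d (ρ_c − ρ_w) = a (ρ_m − ρ_c).
a = d (ρ_c − ρ_w)/(ρ_m − ρ_c) = 3.345 km × 1.63/0.74 = 7.37 km.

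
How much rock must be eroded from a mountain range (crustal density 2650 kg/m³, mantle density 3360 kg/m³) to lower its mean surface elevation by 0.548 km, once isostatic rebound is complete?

Net drop Δ = e − u = e − e ρ_c/ρ_m = e (ρ_m − ρ_c)/ρ_m.
e = Δ ρ_m/(ρ_m − ρ_c) = 0.548 km × 3360/710 = 2.59 km.

2.59 km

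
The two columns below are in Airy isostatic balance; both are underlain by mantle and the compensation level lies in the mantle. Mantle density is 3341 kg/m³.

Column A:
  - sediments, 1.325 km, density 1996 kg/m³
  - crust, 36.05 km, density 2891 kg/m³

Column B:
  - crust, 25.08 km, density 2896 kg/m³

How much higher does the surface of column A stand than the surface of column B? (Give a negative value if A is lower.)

2.05 km

For any compensation level in the mantle, the mantle terms cancel and isostasy reduces to e = (Σt_A − Σt_B) − (Σ(ρt)_A − Σ(ρt)_B) / ρ_m.
Σt_A = 37.375 km; Σt_B = 25.08 km; Σ(ρt)_A = 106865.25; Σ(ρt)_B = 72631.68 (in km·kg/m³).
e = (37.375 − 25.08) − (106865.25 − 72631.68) / 3341 = 2.05 km.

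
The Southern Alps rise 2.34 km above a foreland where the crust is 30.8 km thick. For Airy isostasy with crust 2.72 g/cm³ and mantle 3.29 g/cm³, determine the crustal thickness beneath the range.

44.3 km

Root depth r = h ρ_c / (ρ_m − ρ_c) = 2.34 km × 2.72 / 0.57 = 11.17 km.
Total thickness = T + h + r = 30.8 km + 2.34 km + 11.17 km = 44.3 km.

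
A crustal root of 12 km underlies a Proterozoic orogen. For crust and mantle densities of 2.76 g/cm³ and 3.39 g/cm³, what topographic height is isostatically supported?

Equating mass per unit area of the two columns: ρ_c h = (ρ_m − ρ_c) r.
h = r (ρ_m − ρ_c) / ρ_c = 12 km × (3.39 − 2.76) / 2.76 = 2.74 km.

2.74 km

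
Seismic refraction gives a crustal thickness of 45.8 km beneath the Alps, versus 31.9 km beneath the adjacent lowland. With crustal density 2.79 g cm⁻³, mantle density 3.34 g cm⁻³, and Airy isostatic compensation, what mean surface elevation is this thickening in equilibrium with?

2.29 km

Excess crust Δ = 45.8 km − 31.9 km = 13.9 km, split between elevation h and root r with h + r = Δ.
Airy balance ρ_c h = (ρ_m − ρ_c) r gives r = h ρ_c/(ρ_m − ρ_c), so h (1 + ρ_c/(ρ_m − ρ_c)) = Δ, i.e. h = Δ (ρ_m − ρ_c)/ρ_m.
h = 13.9 km × 0.55/3.34 = 2.29 km.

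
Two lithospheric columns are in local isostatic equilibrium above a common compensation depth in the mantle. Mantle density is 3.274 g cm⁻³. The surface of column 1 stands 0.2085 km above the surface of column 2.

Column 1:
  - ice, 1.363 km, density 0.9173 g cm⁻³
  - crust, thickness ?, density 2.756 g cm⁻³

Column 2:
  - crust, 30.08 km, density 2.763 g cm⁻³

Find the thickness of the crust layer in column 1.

Take the compensation level at the base of the deeper column (depth z_c below the surface of column 1) and equate Σ ρ_i t_i down to z_c; mantle fills any gap and the z_c terms cancel.
Column 1: 1.363×0.9173 + x×2.756 + (z_c − 1.363 − x)×3.274
Column 2: 0.2085×0 + 30.08×2.763 + (z_c − 0.2085 − 30.08)×3.274
The z_c×3.274 term appears on both sides and cancels. Collect the known terms of each column as K = Σ(ρt)_known − 3.274 × (depth of known layers): K_1 = 1.2502799 − 3.274×1.363 = −3.2121821; K_2 = 83.11104 − 3.274×(0.2085 + 30.08) = −16.053509.
Balance: K_1 − x×(3.274 − 2.756) = K_2, so x = (K_1 − K_2)/(3.274 − 2.756) = 12.8413/0.518 = 24.8 km.

24.8 km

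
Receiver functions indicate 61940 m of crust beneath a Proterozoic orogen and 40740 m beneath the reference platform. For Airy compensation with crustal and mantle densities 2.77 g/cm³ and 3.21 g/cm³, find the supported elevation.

Excess crust Δ = 61940 m − 40740 m = 21200 m, split between elevation h and root r with h + r = Δ.
Airy balance ρ_c h = (ρ_m − ρ_c) r gives r = h ρ_c/(ρ_m − ρ_c), so h (1 + ρ_c/(ρ_m − ρ_c)) = Δ, i.e. h = Δ (ρ_m − ρ_c)/ρ_m.
h = 21200 m × 0.44/3.21 = 2910 m.

2910 m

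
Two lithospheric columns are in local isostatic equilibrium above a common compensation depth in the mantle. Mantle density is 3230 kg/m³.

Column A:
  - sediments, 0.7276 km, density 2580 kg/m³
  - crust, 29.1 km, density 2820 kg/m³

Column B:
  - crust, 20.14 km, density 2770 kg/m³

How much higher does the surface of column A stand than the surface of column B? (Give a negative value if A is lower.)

For any compensation level in the mantle, the mantle terms cancel and isostasy reduces to e = (Σt_A − Σt_B) − (Σ(ρt)_A − Σ(ρt)_B) / ρ_m.
Σt_A = 29.8276 km; Σt_B = 20.14 km; Σ(ρt)_A = 83939.208; Σ(ρt)_B = 55787.8 (in km·kg/m³).
e = (29.8276 − 20.14) − (83939.208 − 55787.8) / 3230 = 0.972 km.

0.972 km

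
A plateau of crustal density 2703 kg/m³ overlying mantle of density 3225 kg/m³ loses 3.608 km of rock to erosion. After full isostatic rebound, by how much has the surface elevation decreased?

Rebound u = e ρ_c/ρ_m = 3.608 km × 2703/3225 = 3.024 km.
Net surface drop = e − u = 3.608 km − 3.024 km = e (ρ_m − ρ_c)/ρ_m = 0.584 km.

0.584 km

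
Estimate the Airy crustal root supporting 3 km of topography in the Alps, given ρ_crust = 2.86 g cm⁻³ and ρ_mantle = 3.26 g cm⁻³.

21.4 km

By Archimedes' principle applied to the lithosphere: the weight of the topography is balanced by the buoyancy of the root, ρ_c h = (ρ_m − ρ_c) r.
r = h · ρ_c / (ρ_m − ρ_c) = 3 km × 2.86 / (3.26 − 2.86) = 21.4 km.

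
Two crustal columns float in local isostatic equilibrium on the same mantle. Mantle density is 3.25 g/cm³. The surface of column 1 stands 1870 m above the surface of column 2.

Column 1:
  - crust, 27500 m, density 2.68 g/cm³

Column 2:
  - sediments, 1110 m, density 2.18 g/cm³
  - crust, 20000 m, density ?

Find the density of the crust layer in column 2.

2.83 g/cm³

Take the compensation level at the base of the deeper column (depth z_c below the surface of column 1) and equate Σ ρ_i t_i down to z_c; mantle fills any gap and the z_c terms cancel.
Column 1: 27500×2.68 + (z_c − 27500)×3.25
Column 2: 1870×0 + 1110×2.18 + 20000×ρ + (z_c − 1870 − 21110)×3.25
The z_c×3.25 term appears on both sides and cancels. Collect the known terms of each column as K = Σ(ρt)_known − 3.25 × (depth of known layers): K_1 = 73700 − 3.25×27500 = −15675; K_2 = 2419.8 − 3.25×(1870 + 21110) = −72265.2.
Balance: K_1 = K_2 + 20000×ρ, so ρ = (K_1 − K_2)/20000 = 56590.2/20000 = 2.83 g/cm³.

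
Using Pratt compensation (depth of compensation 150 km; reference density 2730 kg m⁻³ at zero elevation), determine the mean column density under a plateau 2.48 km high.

Pratt balance: ρ_ref D = ρ (D + h).
ρ = ρ_ref D/(D + h) = 2730 × 150 km/(150 km + 2.48 km) = 2690 kg m⁻³.

2690 kg m⁻³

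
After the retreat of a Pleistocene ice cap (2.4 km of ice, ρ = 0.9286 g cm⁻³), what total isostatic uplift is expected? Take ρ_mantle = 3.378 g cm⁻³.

0.66 km

Removing the load lets mantle flow back in; uplift u satisfies ρ_ice t = ρ_m u.
u = t ρ_ice/ρ_m = 2.4 km × 0.9286/3.378 = 0.66 km.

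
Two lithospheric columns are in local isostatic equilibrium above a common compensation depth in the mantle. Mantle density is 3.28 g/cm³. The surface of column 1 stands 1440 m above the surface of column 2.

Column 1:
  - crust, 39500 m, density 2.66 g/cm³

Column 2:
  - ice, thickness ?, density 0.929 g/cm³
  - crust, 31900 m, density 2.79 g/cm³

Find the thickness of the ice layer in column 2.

1760 m

Take the compensation level at the base of the deeper column (depth z_c below the surface of column 1) and equate Σ ρ_i t_i down to z_c; mantle fills any gap and the z_c terms cancel.
Column 1: 39500×2.66 + (z_c − 39500)×3.28
Column 2: 1440×0 + x×0.929 + 31900×2.79 + (z_c − 1440 − 31900 − x)×3.28
The z_c×3.28 term appears on both sides and cancels. Collect the known terms of each column as K = Σ(ρt)_known − 3.28 × (depth of known layers): K_1 = 105070 − 3.28×39500 = −24490; K_2 = 89001 − 3.28×(1440 + 31900) = −20354.2.
Balance: K_1 = K_2 − x×(3.28 − 0.929), so x = (K_2 − K_1)/(3.28 − 0.929) = 4135.8/2.351 = 1760 m.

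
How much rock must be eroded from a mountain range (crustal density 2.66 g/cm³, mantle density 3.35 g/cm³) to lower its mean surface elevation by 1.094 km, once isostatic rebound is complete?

Net drop Δ = e − u = e − e ρ_c/ρ_m = e (ρ_m − ρ_c)/ρ_m.
e = Δ ρ_m/(ρ_m − ρ_c) = 1.094 km × 3.35/0.69 = 5.31 km.

5.31 km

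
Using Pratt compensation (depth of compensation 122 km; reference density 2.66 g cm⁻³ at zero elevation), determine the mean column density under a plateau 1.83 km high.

2.62 g cm⁻³

Pratt balance: ρ_ref D = ρ (D + h).
ρ = ρ_ref D/(D + h) = 2.66 × 122 km/(122 km + 1.83 km) = 2.62 g cm⁻³.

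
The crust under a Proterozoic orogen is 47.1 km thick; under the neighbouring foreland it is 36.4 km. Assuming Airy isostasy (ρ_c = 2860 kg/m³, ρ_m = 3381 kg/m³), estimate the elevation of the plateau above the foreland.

Excess crust Δ = 47.1 km − 36.4 km = 10.7 km, split between elevation h and root r with h + r = Δ.
Airy balance ρ_c h = (ρ_m − ρ_c) r gives r = h ρ_c/(ρ_m − ρ_c), so h (1 + ρ_c/(ρ_m − ρ_c)) = Δ, i.e. h = Δ (ρ_m − ρ_c)/ρ_m.
h = 10.7 km × 521/3381 = 1.65 km.

1.65 km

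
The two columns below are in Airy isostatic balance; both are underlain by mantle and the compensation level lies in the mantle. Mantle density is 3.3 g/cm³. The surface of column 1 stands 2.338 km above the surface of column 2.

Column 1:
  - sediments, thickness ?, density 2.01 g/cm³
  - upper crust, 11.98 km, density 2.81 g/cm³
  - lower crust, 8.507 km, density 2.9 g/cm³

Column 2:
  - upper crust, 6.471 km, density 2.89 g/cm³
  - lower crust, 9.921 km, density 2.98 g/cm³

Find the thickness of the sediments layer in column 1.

3.31 km

Take the compensation level at the base of the deeper column (depth z_c below the surface of column 1) and equate Σ ρ_i t_i down to z_c; mantle fills any gap and the z_c terms cancel.
Column 1: x×2.01 + 11.98×2.81 + 8.507×2.9 + (z_c − 20.487 − x)×3.3
Column 2: 2.338×0 + 6.471×2.89 + 9.921×2.98 + (z_c − 2.338 − 16.392)×3.3
The z_c×3.3 term appears on both sides and cancels. Collect the known terms of each column as K = Σ(ρt)_known − 3.3 × (depth of known layers): K_1 = 58.3341 − 3.3×20.487 = −9.273; K_2 = 48.26577 − 3.3×(2.338 + 16.392) = −13.54323.
Balance: K_1 − x×(3.3 − 2.01) = K_2, so x = (K_1 − K_2)/(3.3 − 2.01) = 4.27023/1.29 = 3.31 km.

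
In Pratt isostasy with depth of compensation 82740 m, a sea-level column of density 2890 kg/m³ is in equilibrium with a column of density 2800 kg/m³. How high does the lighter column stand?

ρ_ref D = ρ (D + h) → h = D (ρ_ref − ρ)/ρ.
h = 82740 m × (2890 − 2800)/2800 = 2660 m.

2660 m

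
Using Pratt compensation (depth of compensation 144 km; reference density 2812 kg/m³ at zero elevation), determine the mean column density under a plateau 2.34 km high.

Pratt balance: ρ_ref D = ρ (D + h).
ρ = ρ_ref D/(D + h) = 2812 × 144 km/(144 km + 2.34 km) = 2770 kg/m³.

2770 kg/m³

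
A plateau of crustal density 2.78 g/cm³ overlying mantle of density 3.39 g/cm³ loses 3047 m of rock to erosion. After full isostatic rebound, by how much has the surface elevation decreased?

548 m

Rebound u = e ρ_c/ρ_m = 3047 m × 2.78/3.39 = 2499 m.
Net surface drop = e − u = 3047 m − 2499 m = e (ρ_m − ρ_c)/ρ_m = 548 m.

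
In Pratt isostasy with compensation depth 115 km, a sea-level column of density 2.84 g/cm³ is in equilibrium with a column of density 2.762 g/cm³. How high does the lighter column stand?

ρ_ref D = ρ (D + h) → h = D (ρ_ref − ρ)/ρ.
h = 115 km × (2.84 − 2.762)/2.762 = 3.25 km.

3.25 km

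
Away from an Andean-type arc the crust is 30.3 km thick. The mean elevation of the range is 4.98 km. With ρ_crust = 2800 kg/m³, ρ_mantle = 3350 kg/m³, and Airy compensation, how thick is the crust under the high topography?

60.6 km

Root depth r = h ρ_c / (ρ_m − ρ_c) = 4.98 km × 2800 / 550 = 25.35 km.
Total thickness = T + h + r = 30.3 km + 4.98 km + 25.35 km = 60.6 km.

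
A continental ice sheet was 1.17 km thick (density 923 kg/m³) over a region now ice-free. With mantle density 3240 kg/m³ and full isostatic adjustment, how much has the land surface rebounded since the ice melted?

0.333 km

Removing the load lets mantle flow back in; uplift u satisfies ρ_ice t = ρ_m u.
u = t ρ_ice/ρ_m = 1.17 km × 923/3240 = 0.333 km.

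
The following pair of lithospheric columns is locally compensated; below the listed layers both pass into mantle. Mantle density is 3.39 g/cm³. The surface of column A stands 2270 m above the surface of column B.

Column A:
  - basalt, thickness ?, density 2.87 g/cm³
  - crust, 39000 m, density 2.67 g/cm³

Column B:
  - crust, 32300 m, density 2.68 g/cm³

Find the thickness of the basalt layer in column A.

Take the compensation level at the base of the deeper column (depth z_c below the surface of column A) and equate Σ ρ_i t_i down to z_c; mantle fills any gap and the z_c terms cancel.
Column A: x×2.87 + 39000×2.67 + (z_c − 39000 − x)×3.39
Column B: 2270×0 + 32300×2.68 + (z_c − 2270 − 32300)×3.39
The z_c×3.39 term appears on both sides and cancels. Collect the known terms of each column as K = Σ(ρt)_known − 3.39 × (depth of known layers): K_A = 104130 − 3.39×39000 = −28080; K_B = 86564 − 3.39×(2270 + 32300) = −30628.3.
Balance: K_A − x×(3.39 − 2.87) = K_B, so x = (K_A − K_B)/(3.39 − 2.87) = 2548.3/0.52 = 4900 m.

4900 m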